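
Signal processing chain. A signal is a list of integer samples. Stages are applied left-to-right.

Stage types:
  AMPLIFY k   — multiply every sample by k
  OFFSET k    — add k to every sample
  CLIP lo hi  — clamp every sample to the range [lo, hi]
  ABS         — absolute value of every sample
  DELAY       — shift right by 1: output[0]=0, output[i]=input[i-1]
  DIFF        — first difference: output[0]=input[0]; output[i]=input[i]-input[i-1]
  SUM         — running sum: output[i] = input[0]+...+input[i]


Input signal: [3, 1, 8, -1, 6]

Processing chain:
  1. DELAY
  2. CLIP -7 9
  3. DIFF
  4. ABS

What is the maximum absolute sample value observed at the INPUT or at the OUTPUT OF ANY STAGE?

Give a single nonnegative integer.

Input: [3, 1, 8, -1, 6] (max |s|=8)
Stage 1 (DELAY): [0, 3, 1, 8, -1] = [0, 3, 1, 8, -1] -> [0, 3, 1, 8, -1] (max |s|=8)
Stage 2 (CLIP -7 9): clip(0,-7,9)=0, clip(3,-7,9)=3, clip(1,-7,9)=1, clip(8,-7,9)=8, clip(-1,-7,9)=-1 -> [0, 3, 1, 8, -1] (max |s|=8)
Stage 3 (DIFF): s[0]=0, 3-0=3, 1-3=-2, 8-1=7, -1-8=-9 -> [0, 3, -2, 7, -9] (max |s|=9)
Stage 4 (ABS): |0|=0, |3|=3, |-2|=2, |7|=7, |-9|=9 -> [0, 3, 2, 7, 9] (max |s|=9)
Overall max amplitude: 9

Answer: 9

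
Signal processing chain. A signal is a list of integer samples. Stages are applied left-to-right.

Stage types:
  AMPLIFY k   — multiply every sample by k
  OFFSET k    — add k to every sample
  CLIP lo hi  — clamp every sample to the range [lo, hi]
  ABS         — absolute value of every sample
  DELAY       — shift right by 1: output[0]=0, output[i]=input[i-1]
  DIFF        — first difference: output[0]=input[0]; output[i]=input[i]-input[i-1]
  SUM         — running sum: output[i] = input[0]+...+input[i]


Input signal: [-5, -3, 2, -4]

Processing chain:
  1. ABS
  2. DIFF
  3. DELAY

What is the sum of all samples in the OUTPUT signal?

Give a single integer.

Input: [-5, -3, 2, -4]
Stage 1 (ABS): |-5|=5, |-3|=3, |2|=2, |-4|=4 -> [5, 3, 2, 4]
Stage 2 (DIFF): s[0]=5, 3-5=-2, 2-3=-1, 4-2=2 -> [5, -2, -1, 2]
Stage 3 (DELAY): [0, 5, -2, -1] = [0, 5, -2, -1] -> [0, 5, -2, -1]
Output sum: 2

Answer: 2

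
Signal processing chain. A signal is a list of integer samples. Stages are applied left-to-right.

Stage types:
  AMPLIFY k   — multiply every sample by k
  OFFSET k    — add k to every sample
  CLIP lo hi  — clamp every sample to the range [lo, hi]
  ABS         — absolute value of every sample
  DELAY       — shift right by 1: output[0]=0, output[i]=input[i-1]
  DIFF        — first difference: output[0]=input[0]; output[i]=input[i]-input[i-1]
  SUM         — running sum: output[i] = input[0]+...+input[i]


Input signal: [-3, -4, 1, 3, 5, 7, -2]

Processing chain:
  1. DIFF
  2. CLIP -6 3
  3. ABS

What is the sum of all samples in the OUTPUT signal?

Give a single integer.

Input: [-3, -4, 1, 3, 5, 7, -2]
Stage 1 (DIFF): s[0]=-3, -4--3=-1, 1--4=5, 3-1=2, 5-3=2, 7-5=2, -2-7=-9 -> [-3, -1, 5, 2, 2, 2, -9]
Stage 2 (CLIP -6 3): clip(-3,-6,3)=-3, clip(-1,-6,3)=-1, clip(5,-6,3)=3, clip(2,-6,3)=2, clip(2,-6,3)=2, clip(2,-6,3)=2, clip(-9,-6,3)=-6 -> [-3, -1, 3, 2, 2, 2, -6]
Stage 3 (ABS): |-3|=3, |-1|=1, |3|=3, |2|=2, |2|=2, |2|=2, |-6|=6 -> [3, 1, 3, 2, 2, 2, 6]
Output sum: 19

Answer: 19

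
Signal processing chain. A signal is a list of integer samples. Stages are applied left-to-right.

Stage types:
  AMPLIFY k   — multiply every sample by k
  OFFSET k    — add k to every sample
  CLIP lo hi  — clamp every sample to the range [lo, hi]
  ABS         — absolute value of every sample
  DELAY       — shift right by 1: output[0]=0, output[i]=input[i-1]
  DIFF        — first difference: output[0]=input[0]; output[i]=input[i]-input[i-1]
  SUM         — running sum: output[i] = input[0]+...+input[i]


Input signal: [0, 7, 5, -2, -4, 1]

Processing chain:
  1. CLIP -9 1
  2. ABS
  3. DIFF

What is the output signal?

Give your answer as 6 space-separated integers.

Answer: 0 1 0 1 2 -3

Derivation:
Input: [0, 7, 5, -2, -4, 1]
Stage 1 (CLIP -9 1): clip(0,-9,1)=0, clip(7,-9,1)=1, clip(5,-9,1)=1, clip(-2,-9,1)=-2, clip(-4,-9,1)=-4, clip(1,-9,1)=1 -> [0, 1, 1, -2, -4, 1]
Stage 2 (ABS): |0|=0, |1|=1, |1|=1, |-2|=2, |-4|=4, |1|=1 -> [0, 1, 1, 2, 4, 1]
Stage 3 (DIFF): s[0]=0, 1-0=1, 1-1=0, 2-1=1, 4-2=2, 1-4=-3 -> [0, 1, 0, 1, 2, -3]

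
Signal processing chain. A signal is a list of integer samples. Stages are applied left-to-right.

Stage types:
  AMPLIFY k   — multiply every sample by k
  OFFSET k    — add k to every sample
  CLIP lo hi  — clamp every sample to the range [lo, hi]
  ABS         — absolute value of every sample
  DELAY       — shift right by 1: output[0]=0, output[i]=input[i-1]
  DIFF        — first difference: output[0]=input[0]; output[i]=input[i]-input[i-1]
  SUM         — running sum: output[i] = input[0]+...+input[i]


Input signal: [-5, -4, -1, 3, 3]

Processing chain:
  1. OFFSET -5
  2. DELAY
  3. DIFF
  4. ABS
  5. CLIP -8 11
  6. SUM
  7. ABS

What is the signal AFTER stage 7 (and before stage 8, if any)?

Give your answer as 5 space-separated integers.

Input: [-5, -4, -1, 3, 3]
Stage 1 (OFFSET -5): -5+-5=-10, -4+-5=-9, -1+-5=-6, 3+-5=-2, 3+-5=-2 -> [-10, -9, -6, -2, -2]
Stage 2 (DELAY): [0, -10, -9, -6, -2] = [0, -10, -9, -6, -2] -> [0, -10, -9, -6, -2]
Stage 3 (DIFF): s[0]=0, -10-0=-10, -9--10=1, -6--9=3, -2--6=4 -> [0, -10, 1, 3, 4]
Stage 4 (ABS): |0|=0, |-10|=10, |1|=1, |3|=3, |4|=4 -> [0, 10, 1, 3, 4]
Stage 5 (CLIP -8 11): clip(0,-8,11)=0, clip(10,-8,11)=10, clip(1,-8,11)=1, clip(3,-8,11)=3, clip(4,-8,11)=4 -> [0, 10, 1, 3, 4]
Stage 6 (SUM): sum[0..0]=0, sum[0..1]=10, sum[0..2]=11, sum[0..3]=14, sum[0..4]=18 -> [0, 10, 11, 14, 18]
Stage 7 (ABS): |0|=0, |10|=10, |11|=11, |14|=14, |18|=18 -> [0, 10, 11, 14, 18]

Answer: 0 10 11 14 18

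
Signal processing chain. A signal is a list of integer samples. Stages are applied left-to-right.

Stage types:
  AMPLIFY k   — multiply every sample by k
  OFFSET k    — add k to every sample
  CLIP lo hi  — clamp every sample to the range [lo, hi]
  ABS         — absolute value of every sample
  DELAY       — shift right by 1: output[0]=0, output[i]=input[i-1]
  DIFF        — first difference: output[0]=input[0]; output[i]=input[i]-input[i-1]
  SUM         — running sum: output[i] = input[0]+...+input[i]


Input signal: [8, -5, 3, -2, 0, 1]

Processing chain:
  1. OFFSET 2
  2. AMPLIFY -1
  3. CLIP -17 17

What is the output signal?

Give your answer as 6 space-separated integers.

Answer: -10 3 -5 0 -2 -3

Derivation:
Input: [8, -5, 3, -2, 0, 1]
Stage 1 (OFFSET 2): 8+2=10, -5+2=-3, 3+2=5, -2+2=0, 0+2=2, 1+2=3 -> [10, -3, 5, 0, 2, 3]
Stage 2 (AMPLIFY -1): 10*-1=-10, -3*-1=3, 5*-1=-5, 0*-1=0, 2*-1=-2, 3*-1=-3 -> [-10, 3, -5, 0, -2, -3]
Stage 3 (CLIP -17 17): clip(-10,-17,17)=-10, clip(3,-17,17)=3, clip(-5,-17,17)=-5, clip(0,-17,17)=0, clip(-2,-17,17)=-2, clip(-3,-17,17)=-3 -> [-10, 3, -5, 0, -2, -3]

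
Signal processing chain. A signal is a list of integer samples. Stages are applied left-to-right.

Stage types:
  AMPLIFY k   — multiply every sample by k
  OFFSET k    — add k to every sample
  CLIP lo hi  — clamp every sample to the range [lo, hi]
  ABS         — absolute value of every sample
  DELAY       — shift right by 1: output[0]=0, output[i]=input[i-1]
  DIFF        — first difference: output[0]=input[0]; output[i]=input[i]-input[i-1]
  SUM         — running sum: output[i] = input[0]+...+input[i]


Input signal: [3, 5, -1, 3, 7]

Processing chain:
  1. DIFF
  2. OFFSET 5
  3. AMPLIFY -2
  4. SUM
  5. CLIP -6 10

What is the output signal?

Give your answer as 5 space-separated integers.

Input: [3, 5, -1, 3, 7]
Stage 1 (DIFF): s[0]=3, 5-3=2, -1-5=-6, 3--1=4, 7-3=4 -> [3, 2, -6, 4, 4]
Stage 2 (OFFSET 5): 3+5=8, 2+5=7, -6+5=-1, 4+5=9, 4+5=9 -> [8, 7, -1, 9, 9]
Stage 3 (AMPLIFY -2): 8*-2=-16, 7*-2=-14, -1*-2=2, 9*-2=-18, 9*-2=-18 -> [-16, -14, 2, -18, -18]
Stage 4 (SUM): sum[0..0]=-16, sum[0..1]=-30, sum[0..2]=-28, sum[0..3]=-46, sum[0..4]=-64 -> [-16, -30, -28, -46, -64]
Stage 5 (CLIP -6 10): clip(-16,-6,10)=-6, clip(-30,-6,10)=-6, clip(-28,-6,10)=-6, clip(-46,-6,10)=-6, clip(-64,-6,10)=-6 -> [-6, -6, -6, -6, -6]

Answer: -6 -6 -6 -6 -6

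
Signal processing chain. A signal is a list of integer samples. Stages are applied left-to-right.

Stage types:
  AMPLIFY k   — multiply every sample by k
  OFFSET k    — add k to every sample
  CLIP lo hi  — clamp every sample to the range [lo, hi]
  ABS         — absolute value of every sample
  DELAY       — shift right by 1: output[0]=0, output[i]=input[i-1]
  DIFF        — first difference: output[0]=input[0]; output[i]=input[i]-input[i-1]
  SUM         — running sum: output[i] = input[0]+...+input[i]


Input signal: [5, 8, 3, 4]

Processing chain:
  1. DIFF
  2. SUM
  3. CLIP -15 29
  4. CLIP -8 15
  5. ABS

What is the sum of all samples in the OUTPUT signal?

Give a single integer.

Answer: 20

Derivation:
Input: [5, 8, 3, 4]
Stage 1 (DIFF): s[0]=5, 8-5=3, 3-8=-5, 4-3=1 -> [5, 3, -5, 1]
Stage 2 (SUM): sum[0..0]=5, sum[0..1]=8, sum[0..2]=3, sum[0..3]=4 -> [5, 8, 3, 4]
Stage 3 (CLIP -15 29): clip(5,-15,29)=5, clip(8,-15,29)=8, clip(3,-15,29)=3, clip(4,-15,29)=4 -> [5, 8, 3, 4]
Stage 4 (CLIP -8 15): clip(5,-8,15)=5, clip(8,-8,15)=8, clip(3,-8,15)=3, clip(4,-8,15)=4 -> [5, 8, 3, 4]
Stage 5 (ABS): |5|=5, |8|=8, |3|=3, |4|=4 -> [5, 8, 3, 4]
Output sum: 20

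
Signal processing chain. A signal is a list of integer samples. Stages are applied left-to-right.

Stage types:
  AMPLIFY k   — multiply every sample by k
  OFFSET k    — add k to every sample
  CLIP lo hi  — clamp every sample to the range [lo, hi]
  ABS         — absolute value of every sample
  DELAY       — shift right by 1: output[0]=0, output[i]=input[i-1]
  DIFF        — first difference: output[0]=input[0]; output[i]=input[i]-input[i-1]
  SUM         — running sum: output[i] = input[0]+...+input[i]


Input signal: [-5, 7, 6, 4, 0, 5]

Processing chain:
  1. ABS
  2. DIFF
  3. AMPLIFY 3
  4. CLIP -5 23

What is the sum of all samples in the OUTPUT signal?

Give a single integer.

Input: [-5, 7, 6, 4, 0, 5]
Stage 1 (ABS): |-5|=5, |7|=7, |6|=6, |4|=4, |0|=0, |5|=5 -> [5, 7, 6, 4, 0, 5]
Stage 2 (DIFF): s[0]=5, 7-5=2, 6-7=-1, 4-6=-2, 0-4=-4, 5-0=5 -> [5, 2, -1, -2, -4, 5]
Stage 3 (AMPLIFY 3): 5*3=15, 2*3=6, -1*3=-3, -2*3=-6, -4*3=-12, 5*3=15 -> [15, 6, -3, -6, -12, 15]
Stage 4 (CLIP -5 23): clip(15,-5,23)=15, clip(6,-5,23)=6, clip(-3,-5,23)=-3, clip(-6,-5,23)=-5, clip(-12,-5,23)=-5, clip(15,-5,23)=15 -> [15, 6, -3, -5, -5, 15]
Output sum: 23

Answer: 23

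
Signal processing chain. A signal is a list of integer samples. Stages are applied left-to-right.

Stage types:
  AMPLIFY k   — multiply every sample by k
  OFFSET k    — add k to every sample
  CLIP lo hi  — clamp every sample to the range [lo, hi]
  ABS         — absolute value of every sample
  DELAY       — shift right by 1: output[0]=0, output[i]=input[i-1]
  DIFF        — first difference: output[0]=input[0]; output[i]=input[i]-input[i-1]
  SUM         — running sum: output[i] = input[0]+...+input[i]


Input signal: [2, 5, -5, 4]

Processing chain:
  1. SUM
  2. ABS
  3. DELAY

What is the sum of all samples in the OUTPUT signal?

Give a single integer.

Answer: 11

Derivation:
Input: [2, 5, -5, 4]
Stage 1 (SUM): sum[0..0]=2, sum[0..1]=7, sum[0..2]=2, sum[0..3]=6 -> [2, 7, 2, 6]
Stage 2 (ABS): |2|=2, |7|=7, |2|=2, |6|=6 -> [2, 7, 2, 6]
Stage 3 (DELAY): [0, 2, 7, 2] = [0, 2, 7, 2] -> [0, 2, 7, 2]
Output sum: 11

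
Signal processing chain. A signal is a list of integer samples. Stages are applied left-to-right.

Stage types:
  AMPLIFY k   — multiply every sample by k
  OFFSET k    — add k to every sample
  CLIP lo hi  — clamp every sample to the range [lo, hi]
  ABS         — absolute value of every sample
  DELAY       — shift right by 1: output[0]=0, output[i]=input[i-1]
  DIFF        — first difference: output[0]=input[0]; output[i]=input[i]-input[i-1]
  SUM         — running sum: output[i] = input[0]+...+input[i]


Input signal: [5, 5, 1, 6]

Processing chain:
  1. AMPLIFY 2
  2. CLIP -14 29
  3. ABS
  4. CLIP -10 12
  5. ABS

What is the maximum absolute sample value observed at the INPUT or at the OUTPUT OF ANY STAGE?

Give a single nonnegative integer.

Input: [5, 5, 1, 6] (max |s|=6)
Stage 1 (AMPLIFY 2): 5*2=10, 5*2=10, 1*2=2, 6*2=12 -> [10, 10, 2, 12] (max |s|=12)
Stage 2 (CLIP -14 29): clip(10,-14,29)=10, clip(10,-14,29)=10, clip(2,-14,29)=2, clip(12,-14,29)=12 -> [10, 10, 2, 12] (max |s|=12)
Stage 3 (ABS): |10|=10, |10|=10, |2|=2, |12|=12 -> [10, 10, 2, 12] (max |s|=12)
Stage 4 (CLIP -10 12): clip(10,-10,12)=10, clip(10,-10,12)=10, clip(2,-10,12)=2, clip(12,-10,12)=12 -> [10, 10, 2, 12] (max |s|=12)
Stage 5 (ABS): |10|=10, |10|=10, |2|=2, |12|=12 -> [10, 10, 2, 12] (max |s|=12)
Overall max amplitude: 12

Answer: 12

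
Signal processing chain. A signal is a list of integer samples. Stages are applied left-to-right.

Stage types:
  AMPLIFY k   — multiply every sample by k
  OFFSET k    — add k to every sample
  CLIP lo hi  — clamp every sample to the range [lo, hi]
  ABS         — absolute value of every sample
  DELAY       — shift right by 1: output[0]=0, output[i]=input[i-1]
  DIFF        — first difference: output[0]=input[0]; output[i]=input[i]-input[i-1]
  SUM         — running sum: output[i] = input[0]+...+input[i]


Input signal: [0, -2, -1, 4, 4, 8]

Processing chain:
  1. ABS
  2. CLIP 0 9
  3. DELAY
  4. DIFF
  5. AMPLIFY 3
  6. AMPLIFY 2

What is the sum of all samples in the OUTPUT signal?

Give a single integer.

Answer: 24

Derivation:
Input: [0, -2, -1, 4, 4, 8]
Stage 1 (ABS): |0|=0, |-2|=2, |-1|=1, |4|=4, |4|=4, |8|=8 -> [0, 2, 1, 4, 4, 8]
Stage 2 (CLIP 0 9): clip(0,0,9)=0, clip(2,0,9)=2, clip(1,0,9)=1, clip(4,0,9)=4, clip(4,0,9)=4, clip(8,0,9)=8 -> [0, 2, 1, 4, 4, 8]
Stage 3 (DELAY): [0, 0, 2, 1, 4, 4] = [0, 0, 2, 1, 4, 4] -> [0, 0, 2, 1, 4, 4]
Stage 4 (DIFF): s[0]=0, 0-0=0, 2-0=2, 1-2=-1, 4-1=3, 4-4=0 -> [0, 0, 2, -1, 3, 0]
Stage 5 (AMPLIFY 3): 0*3=0, 0*3=0, 2*3=6, -1*3=-3, 3*3=9, 0*3=0 -> [0, 0, 6, -3, 9, 0]
Stage 6 (AMPLIFY 2): 0*2=0, 0*2=0, 6*2=12, -3*2=-6, 9*2=18, 0*2=0 -> [0, 0, 12, -6, 18, 0]
Output sum: 24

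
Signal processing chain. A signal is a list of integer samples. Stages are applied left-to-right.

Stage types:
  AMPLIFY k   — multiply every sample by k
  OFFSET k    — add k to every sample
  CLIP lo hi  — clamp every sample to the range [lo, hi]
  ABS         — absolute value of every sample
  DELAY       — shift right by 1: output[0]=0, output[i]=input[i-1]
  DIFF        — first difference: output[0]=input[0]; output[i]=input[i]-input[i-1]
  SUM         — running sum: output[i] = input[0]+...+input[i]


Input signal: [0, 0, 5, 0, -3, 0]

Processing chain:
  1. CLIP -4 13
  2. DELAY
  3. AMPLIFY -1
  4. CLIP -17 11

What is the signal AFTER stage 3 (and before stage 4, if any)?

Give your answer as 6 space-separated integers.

Answer: 0 0 0 -5 0 3

Derivation:
Input: [0, 0, 5, 0, -3, 0]
Stage 1 (CLIP -4 13): clip(0,-4,13)=0, clip(0,-4,13)=0, clip(5,-4,13)=5, clip(0,-4,13)=0, clip(-3,-4,13)=-3, clip(0,-4,13)=0 -> [0, 0, 5, 0, -3, 0]
Stage 2 (DELAY): [0, 0, 0, 5, 0, -3] = [0, 0, 0, 5, 0, -3] -> [0, 0, 0, 5, 0, -3]
Stage 3 (AMPLIFY -1): 0*-1=0, 0*-1=0, 0*-1=0, 5*-1=-5, 0*-1=0, -3*-1=3 -> [0, 0, 0, -5, 0, 3]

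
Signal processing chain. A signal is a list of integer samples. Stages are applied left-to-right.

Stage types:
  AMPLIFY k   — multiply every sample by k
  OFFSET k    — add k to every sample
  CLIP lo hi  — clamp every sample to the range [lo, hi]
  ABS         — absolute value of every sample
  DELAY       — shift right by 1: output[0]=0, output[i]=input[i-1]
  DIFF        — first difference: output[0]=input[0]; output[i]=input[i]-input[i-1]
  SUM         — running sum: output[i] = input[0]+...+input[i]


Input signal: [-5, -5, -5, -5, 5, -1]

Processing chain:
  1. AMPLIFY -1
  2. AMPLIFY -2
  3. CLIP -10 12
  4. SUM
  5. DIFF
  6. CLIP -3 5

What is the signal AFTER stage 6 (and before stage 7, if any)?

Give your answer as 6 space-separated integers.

Answer: -3 -3 -3 -3 5 -2

Derivation:
Input: [-5, -5, -5, -5, 5, -1]
Stage 1 (AMPLIFY -1): -5*-1=5, -5*-1=5, -5*-1=5, -5*-1=5, 5*-1=-5, -1*-1=1 -> [5, 5, 5, 5, -5, 1]
Stage 2 (AMPLIFY -2): 5*-2=-10, 5*-2=-10, 5*-2=-10, 5*-2=-10, -5*-2=10, 1*-2=-2 -> [-10, -10, -10, -10, 10, -2]
Stage 3 (CLIP -10 12): clip(-10,-10,12)=-10, clip(-10,-10,12)=-10, clip(-10,-10,12)=-10, clip(-10,-10,12)=-10, clip(10,-10,12)=10, clip(-2,-10,12)=-2 -> [-10, -10, -10, -10, 10, -2]
Stage 4 (SUM): sum[0..0]=-10, sum[0..1]=-20, sum[0..2]=-30, sum[0..3]=-40, sum[0..4]=-30, sum[0..5]=-32 -> [-10, -20, -30, -40, -30, -32]
Stage 5 (DIFF): s[0]=-10, -20--10=-10, -30--20=-10, -40--30=-10, -30--40=10, -32--30=-2 -> [-10, -10, -10, -10, 10, -2]
Stage 6 (CLIP -3 5): clip(-10,-3,5)=-3, clip(-10,-3,5)=-3, clip(-10,-3,5)=-3, clip(-10,-3,5)=-3, clip(10,-3,5)=5, clip(-2,-3,5)=-2 -> [-3, -3, -3, -3, 5, -2]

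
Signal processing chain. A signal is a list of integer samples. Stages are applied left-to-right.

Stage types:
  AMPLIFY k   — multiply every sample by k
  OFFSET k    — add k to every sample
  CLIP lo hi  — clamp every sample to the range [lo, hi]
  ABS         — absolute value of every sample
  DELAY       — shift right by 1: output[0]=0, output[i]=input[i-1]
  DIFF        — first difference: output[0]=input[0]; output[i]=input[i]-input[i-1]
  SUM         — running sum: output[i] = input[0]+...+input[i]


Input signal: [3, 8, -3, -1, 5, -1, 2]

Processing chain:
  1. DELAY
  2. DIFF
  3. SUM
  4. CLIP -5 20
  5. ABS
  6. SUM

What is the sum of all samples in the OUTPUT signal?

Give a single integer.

Input: [3, 8, -3, -1, 5, -1, 2]
Stage 1 (DELAY): [0, 3, 8, -3, -1, 5, -1] = [0, 3, 8, -3, -1, 5, -1] -> [0, 3, 8, -3, -1, 5, -1]
Stage 2 (DIFF): s[0]=0, 3-0=3, 8-3=5, -3-8=-11, -1--3=2, 5--1=6, -1-5=-6 -> [0, 3, 5, -11, 2, 6, -6]
Stage 3 (SUM): sum[0..0]=0, sum[0..1]=3, sum[0..2]=8, sum[0..3]=-3, sum[0..4]=-1, sum[0..5]=5, sum[0..6]=-1 -> [0, 3, 8, -3, -1, 5, -1]
Stage 4 (CLIP -5 20): clip(0,-5,20)=0, clip(3,-5,20)=3, clip(8,-5,20)=8, clip(-3,-5,20)=-3, clip(-1,-5,20)=-1, clip(5,-5,20)=5, clip(-1,-5,20)=-1 -> [0, 3, 8, -3, -1, 5, -1]
Stage 5 (ABS): |0|=0, |3|=3, |8|=8, |-3|=3, |-1|=1, |5|=5, |-1|=1 -> [0, 3, 8, 3, 1, 5, 1]
Stage 6 (SUM): sum[0..0]=0, sum[0..1]=3, sum[0..2]=11, sum[0..3]=14, sum[0..4]=15, sum[0..5]=20, sum[0..6]=21 -> [0, 3, 11, 14, 15, 20, 21]
Output sum: 84

Answer: 84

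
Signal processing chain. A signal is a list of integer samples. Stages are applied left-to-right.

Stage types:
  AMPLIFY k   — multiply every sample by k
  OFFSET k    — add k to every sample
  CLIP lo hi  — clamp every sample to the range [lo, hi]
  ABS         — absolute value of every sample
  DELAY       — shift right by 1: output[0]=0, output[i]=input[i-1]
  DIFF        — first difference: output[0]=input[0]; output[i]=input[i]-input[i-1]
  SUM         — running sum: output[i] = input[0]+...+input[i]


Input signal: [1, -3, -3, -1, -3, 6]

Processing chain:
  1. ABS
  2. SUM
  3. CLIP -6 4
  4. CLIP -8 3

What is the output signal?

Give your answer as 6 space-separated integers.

Input: [1, -3, -3, -1, -3, 6]
Stage 1 (ABS): |1|=1, |-3|=3, |-3|=3, |-1|=1, |-3|=3, |6|=6 -> [1, 3, 3, 1, 3, 6]
Stage 2 (SUM): sum[0..0]=1, sum[0..1]=4, sum[0..2]=7, sum[0..3]=8, sum[0..4]=11, sum[0..5]=17 -> [1, 4, 7, 8, 11, 17]
Stage 3 (CLIP -6 4): clip(1,-6,4)=1, clip(4,-6,4)=4, clip(7,-6,4)=4, clip(8,-6,4)=4, clip(11,-6,4)=4, clip(17,-6,4)=4 -> [1, 4, 4, 4, 4, 4]
Stage 4 (CLIP -8 3): clip(1,-8,3)=1, clip(4,-8,3)=3, clip(4,-8,3)=3, clip(4,-8,3)=3, clip(4,-8,3)=3, clip(4,-8,3)=3 -> [1, 3, 3, 3, 3, 3]

Answer: 1 3 3 3 3 3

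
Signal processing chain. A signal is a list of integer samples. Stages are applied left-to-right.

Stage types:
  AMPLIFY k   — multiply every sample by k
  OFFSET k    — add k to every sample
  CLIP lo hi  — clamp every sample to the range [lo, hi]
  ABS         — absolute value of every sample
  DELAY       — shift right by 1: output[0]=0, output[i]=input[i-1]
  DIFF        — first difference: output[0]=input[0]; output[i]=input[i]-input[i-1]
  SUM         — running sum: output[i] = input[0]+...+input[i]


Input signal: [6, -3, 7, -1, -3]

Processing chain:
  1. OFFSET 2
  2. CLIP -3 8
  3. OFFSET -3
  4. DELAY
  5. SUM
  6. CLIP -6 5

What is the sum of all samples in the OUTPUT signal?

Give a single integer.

Answer: 15

Derivation:
Input: [6, -3, 7, -1, -3]
Stage 1 (OFFSET 2): 6+2=8, -3+2=-1, 7+2=9, -1+2=1, -3+2=-1 -> [8, -1, 9, 1, -1]
Stage 2 (CLIP -3 8): clip(8,-3,8)=8, clip(-1,-3,8)=-1, clip(9,-3,8)=8, clip(1,-3,8)=1, clip(-1,-3,8)=-1 -> [8, -1, 8, 1, -1]
Stage 3 (OFFSET -3): 8+-3=5, -1+-3=-4, 8+-3=5, 1+-3=-2, -1+-3=-4 -> [5, -4, 5, -2, -4]
Stage 4 (DELAY): [0, 5, -4, 5, -2] = [0, 5, -4, 5, -2] -> [0, 5, -4, 5, -2]
Stage 5 (SUM): sum[0..0]=0, sum[0..1]=5, sum[0..2]=1, sum[0..3]=6, sum[0..4]=4 -> [0, 5, 1, 6, 4]
Stage 6 (CLIP -6 5): clip(0,-6,5)=0, clip(5,-6,5)=5, clip(1,-6,5)=1, clip(6,-6,5)=5, clip(4,-6,5)=4 -> [0, 5, 1, 5, 4]
Output sum: 15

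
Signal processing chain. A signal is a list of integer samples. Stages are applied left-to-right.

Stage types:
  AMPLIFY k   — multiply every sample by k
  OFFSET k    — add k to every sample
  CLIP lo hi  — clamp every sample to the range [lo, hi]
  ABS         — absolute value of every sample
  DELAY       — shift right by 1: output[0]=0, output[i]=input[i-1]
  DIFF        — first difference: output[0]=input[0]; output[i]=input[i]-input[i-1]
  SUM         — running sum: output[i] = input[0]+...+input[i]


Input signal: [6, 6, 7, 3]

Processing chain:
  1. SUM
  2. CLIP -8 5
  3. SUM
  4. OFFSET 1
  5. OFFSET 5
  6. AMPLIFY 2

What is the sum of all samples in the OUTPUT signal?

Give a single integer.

Input: [6, 6, 7, 3]
Stage 1 (SUM): sum[0..0]=6, sum[0..1]=12, sum[0..2]=19, sum[0..3]=22 -> [6, 12, 19, 22]
Stage 2 (CLIP -8 5): clip(6,-8,5)=5, clip(12,-8,5)=5, clip(19,-8,5)=5, clip(22,-8,5)=5 -> [5, 5, 5, 5]
Stage 3 (SUM): sum[0..0]=5, sum[0..1]=10, sum[0..2]=15, sum[0..3]=20 -> [5, 10, 15, 20]
Stage 4 (OFFSET 1): 5+1=6, 10+1=11, 15+1=16, 20+1=21 -> [6, 11, 16, 21]
Stage 5 (OFFSET 5): 6+5=11, 11+5=16, 16+5=21, 21+5=26 -> [11, 16, 21, 26]
Stage 6 (AMPLIFY 2): 11*2=22, 16*2=32, 21*2=42, 26*2=52 -> [22, 32, 42, 52]
Output sum: 148

Answer: 148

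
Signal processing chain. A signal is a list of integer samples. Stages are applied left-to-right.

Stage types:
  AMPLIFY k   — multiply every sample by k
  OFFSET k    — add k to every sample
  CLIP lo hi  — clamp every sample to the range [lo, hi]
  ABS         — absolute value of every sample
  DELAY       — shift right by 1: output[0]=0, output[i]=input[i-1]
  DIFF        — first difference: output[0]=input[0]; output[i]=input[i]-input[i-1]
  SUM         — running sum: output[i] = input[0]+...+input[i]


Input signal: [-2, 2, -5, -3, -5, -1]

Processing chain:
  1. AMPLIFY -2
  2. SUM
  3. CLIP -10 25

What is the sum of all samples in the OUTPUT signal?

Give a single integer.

Input: [-2, 2, -5, -3, -5, -1]
Stage 1 (AMPLIFY -2): -2*-2=4, 2*-2=-4, -5*-2=10, -3*-2=6, -5*-2=10, -1*-2=2 -> [4, -4, 10, 6, 10, 2]
Stage 2 (SUM): sum[0..0]=4, sum[0..1]=0, sum[0..2]=10, sum[0..3]=16, sum[0..4]=26, sum[0..5]=28 -> [4, 0, 10, 16, 26, 28]
Stage 3 (CLIP -10 25): clip(4,-10,25)=4, clip(0,-10,25)=0, clip(10,-10,25)=10, clip(16,-10,25)=16, clip(26,-10,25)=25, clip(28,-10,25)=25 -> [4, 0, 10, 16, 25, 25]
Output sum: 80

Answer: 80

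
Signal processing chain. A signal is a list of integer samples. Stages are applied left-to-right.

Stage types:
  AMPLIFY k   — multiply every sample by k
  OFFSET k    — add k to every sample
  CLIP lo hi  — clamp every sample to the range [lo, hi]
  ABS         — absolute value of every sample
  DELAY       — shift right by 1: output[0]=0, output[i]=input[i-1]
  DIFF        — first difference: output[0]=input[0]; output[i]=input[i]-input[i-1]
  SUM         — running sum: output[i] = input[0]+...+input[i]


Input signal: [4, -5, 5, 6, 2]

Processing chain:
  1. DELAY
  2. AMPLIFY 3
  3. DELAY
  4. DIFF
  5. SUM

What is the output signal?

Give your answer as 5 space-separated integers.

Input: [4, -5, 5, 6, 2]
Stage 1 (DELAY): [0, 4, -5, 5, 6] = [0, 4, -5, 5, 6] -> [0, 4, -5, 5, 6]
Stage 2 (AMPLIFY 3): 0*3=0, 4*3=12, -5*3=-15, 5*3=15, 6*3=18 -> [0, 12, -15, 15, 18]
Stage 3 (DELAY): [0, 0, 12, -15, 15] = [0, 0, 12, -15, 15] -> [0, 0, 12, -15, 15]
Stage 4 (DIFF): s[0]=0, 0-0=0, 12-0=12, -15-12=-27, 15--15=30 -> [0, 0, 12, -27, 30]
Stage 5 (SUM): sum[0..0]=0, sum[0..1]=0, sum[0..2]=12, sum[0..3]=-15, sum[0..4]=15 -> [0, 0, 12, -15, 15]

Answer: 0 0 12 -15 15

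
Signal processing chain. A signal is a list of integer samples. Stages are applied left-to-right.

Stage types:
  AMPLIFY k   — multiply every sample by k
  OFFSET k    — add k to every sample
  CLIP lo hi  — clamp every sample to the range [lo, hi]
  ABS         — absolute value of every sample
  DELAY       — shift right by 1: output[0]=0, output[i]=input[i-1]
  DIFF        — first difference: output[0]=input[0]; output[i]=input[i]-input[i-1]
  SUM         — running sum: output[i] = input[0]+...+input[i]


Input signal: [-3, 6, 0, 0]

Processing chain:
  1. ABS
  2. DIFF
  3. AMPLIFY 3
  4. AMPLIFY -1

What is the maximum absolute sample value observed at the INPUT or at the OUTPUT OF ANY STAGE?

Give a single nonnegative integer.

Input: [-3, 6, 0, 0] (max |s|=6)
Stage 1 (ABS): |-3|=3, |6|=6, |0|=0, |0|=0 -> [3, 6, 0, 0] (max |s|=6)
Stage 2 (DIFF): s[0]=3, 6-3=3, 0-6=-6, 0-0=0 -> [3, 3, -6, 0] (max |s|=6)
Stage 3 (AMPLIFY 3): 3*3=9, 3*3=9, -6*3=-18, 0*3=0 -> [9, 9, -18, 0] (max |s|=18)
Stage 4 (AMPLIFY -1): 9*-1=-9, 9*-1=-9, -18*-1=18, 0*-1=0 -> [-9, -9, 18, 0] (max |s|=18)
Overall max amplitude: 18

Answer: 18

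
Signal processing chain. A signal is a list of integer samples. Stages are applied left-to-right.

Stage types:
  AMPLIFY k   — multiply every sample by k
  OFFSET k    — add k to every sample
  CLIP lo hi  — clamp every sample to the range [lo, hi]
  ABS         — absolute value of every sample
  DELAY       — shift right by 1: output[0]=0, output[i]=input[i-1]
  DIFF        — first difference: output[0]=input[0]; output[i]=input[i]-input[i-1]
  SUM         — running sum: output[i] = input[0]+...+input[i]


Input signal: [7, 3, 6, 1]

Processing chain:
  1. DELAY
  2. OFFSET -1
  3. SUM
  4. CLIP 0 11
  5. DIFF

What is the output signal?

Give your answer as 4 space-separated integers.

Input: [7, 3, 6, 1]
Stage 1 (DELAY): [0, 7, 3, 6] = [0, 7, 3, 6] -> [0, 7, 3, 6]
Stage 2 (OFFSET -1): 0+-1=-1, 7+-1=6, 3+-1=2, 6+-1=5 -> [-1, 6, 2, 5]
Stage 3 (SUM): sum[0..0]=-1, sum[0..1]=5, sum[0..2]=7, sum[0..3]=12 -> [-1, 5, 7, 12]
Stage 4 (CLIP 0 11): clip(-1,0,11)=0, clip(5,0,11)=5, clip(7,0,11)=7, clip(12,0,11)=11 -> [0, 5, 7, 11]
Stage 5 (DIFF): s[0]=0, 5-0=5, 7-5=2, 11-7=4 -> [0, 5, 2, 4]

Answer: 0 5 2 4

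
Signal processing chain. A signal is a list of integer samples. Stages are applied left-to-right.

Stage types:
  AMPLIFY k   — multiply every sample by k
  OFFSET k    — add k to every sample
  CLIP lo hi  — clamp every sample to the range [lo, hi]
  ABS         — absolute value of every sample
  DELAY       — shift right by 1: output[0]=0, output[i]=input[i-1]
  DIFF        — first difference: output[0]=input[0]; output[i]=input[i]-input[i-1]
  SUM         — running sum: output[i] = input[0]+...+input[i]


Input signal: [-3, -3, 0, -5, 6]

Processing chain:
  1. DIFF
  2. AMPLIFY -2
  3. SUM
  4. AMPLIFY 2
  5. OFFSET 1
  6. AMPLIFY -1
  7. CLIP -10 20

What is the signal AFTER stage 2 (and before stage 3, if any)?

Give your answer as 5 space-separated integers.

Answer: 6 0 -6 10 -22

Derivation:
Input: [-3, -3, 0, -5, 6]
Stage 1 (DIFF): s[0]=-3, -3--3=0, 0--3=3, -5-0=-5, 6--5=11 -> [-3, 0, 3, -5, 11]
Stage 2 (AMPLIFY -2): -3*-2=6, 0*-2=0, 3*-2=-6, -5*-2=10, 11*-2=-22 -> [6, 0, -6, 10, -22]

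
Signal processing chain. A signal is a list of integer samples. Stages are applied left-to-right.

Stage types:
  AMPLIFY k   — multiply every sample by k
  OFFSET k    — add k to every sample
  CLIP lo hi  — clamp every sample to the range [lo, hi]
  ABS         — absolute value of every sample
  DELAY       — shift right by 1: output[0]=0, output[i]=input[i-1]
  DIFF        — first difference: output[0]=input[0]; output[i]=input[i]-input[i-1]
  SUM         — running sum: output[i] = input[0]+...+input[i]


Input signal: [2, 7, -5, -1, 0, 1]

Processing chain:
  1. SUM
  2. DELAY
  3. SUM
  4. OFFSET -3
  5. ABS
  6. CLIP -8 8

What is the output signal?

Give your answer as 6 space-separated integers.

Answer: 3 1 8 8 8 8

Derivation:
Input: [2, 7, -5, -1, 0, 1]
Stage 1 (SUM): sum[0..0]=2, sum[0..1]=9, sum[0..2]=4, sum[0..3]=3, sum[0..4]=3, sum[0..5]=4 -> [2, 9, 4, 3, 3, 4]
Stage 2 (DELAY): [0, 2, 9, 4, 3, 3] = [0, 2, 9, 4, 3, 3] -> [0, 2, 9, 4, 3, 3]
Stage 3 (SUM): sum[0..0]=0, sum[0..1]=2, sum[0..2]=11, sum[0..3]=15, sum[0..4]=18, sum[0..5]=21 -> [0, 2, 11, 15, 18, 21]
Stage 4 (OFFSET -3): 0+-3=-3, 2+-3=-1, 11+-3=8, 15+-3=12, 18+-3=15, 21+-3=18 -> [-3, -1, 8, 12, 15, 18]
Stage 5 (ABS): |-3|=3, |-1|=1, |8|=8, |12|=12, |15|=15, |18|=18 -> [3, 1, 8, 12, 15, 18]
Stage 6 (CLIP -8 8): clip(3,-8,8)=3, clip(1,-8,8)=1, clip(8,-8,8)=8, clip(12,-8,8)=8, clip(15,-8,8)=8, clip(18,-8,8)=8 -> [3, 1, 8, 8, 8, 8]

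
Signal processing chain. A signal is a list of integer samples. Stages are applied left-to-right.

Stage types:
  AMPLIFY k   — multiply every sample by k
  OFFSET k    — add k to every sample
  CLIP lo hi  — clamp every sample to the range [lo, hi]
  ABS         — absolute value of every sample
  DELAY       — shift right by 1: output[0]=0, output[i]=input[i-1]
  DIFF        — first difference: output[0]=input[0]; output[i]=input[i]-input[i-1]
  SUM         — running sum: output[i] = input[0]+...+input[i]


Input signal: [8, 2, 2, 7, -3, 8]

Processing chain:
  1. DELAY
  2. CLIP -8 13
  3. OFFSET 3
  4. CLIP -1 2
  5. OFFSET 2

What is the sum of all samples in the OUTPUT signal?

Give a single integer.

Input: [8, 2, 2, 7, -3, 8]
Stage 1 (DELAY): [0, 8, 2, 2, 7, -3] = [0, 8, 2, 2, 7, -3] -> [0, 8, 2, 2, 7, -3]
Stage 2 (CLIP -8 13): clip(0,-8,13)=0, clip(8,-8,13)=8, clip(2,-8,13)=2, clip(2,-8,13)=2, clip(7,-8,13)=7, clip(-3,-8,13)=-3 -> [0, 8, 2, 2, 7, -3]
Stage 3 (OFFSET 3): 0+3=3, 8+3=11, 2+3=5, 2+3=5, 7+3=10, -3+3=0 -> [3, 11, 5, 5, 10, 0]
Stage 4 (CLIP -1 2): clip(3,-1,2)=2, clip(11,-1,2)=2, clip(5,-1,2)=2, clip(5,-1,2)=2, clip(10,-1,2)=2, clip(0,-1,2)=0 -> [2, 2, 2, 2, 2, 0]
Stage 5 (OFFSET 2): 2+2=4, 2+2=4, 2+2=4, 2+2=4, 2+2=4, 0+2=2 -> [4, 4, 4, 4, 4, 2]
Output sum: 22

Answer: 22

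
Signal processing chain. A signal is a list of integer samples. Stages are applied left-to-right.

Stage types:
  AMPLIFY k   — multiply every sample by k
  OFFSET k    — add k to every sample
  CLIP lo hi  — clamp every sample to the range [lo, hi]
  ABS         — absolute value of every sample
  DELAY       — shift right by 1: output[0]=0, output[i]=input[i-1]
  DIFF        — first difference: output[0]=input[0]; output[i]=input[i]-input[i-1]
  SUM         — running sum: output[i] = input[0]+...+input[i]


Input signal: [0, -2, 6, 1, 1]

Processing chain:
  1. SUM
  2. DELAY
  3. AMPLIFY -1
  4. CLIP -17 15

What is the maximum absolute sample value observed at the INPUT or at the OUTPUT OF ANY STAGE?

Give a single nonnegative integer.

Answer: 6

Derivation:
Input: [0, -2, 6, 1, 1] (max |s|=6)
Stage 1 (SUM): sum[0..0]=0, sum[0..1]=-2, sum[0..2]=4, sum[0..3]=5, sum[0..4]=6 -> [0, -2, 4, 5, 6] (max |s|=6)
Stage 2 (DELAY): [0, 0, -2, 4, 5] = [0, 0, -2, 4, 5] -> [0, 0, -2, 4, 5] (max |s|=5)
Stage 3 (AMPLIFY -1): 0*-1=0, 0*-1=0, -2*-1=2, 4*-1=-4, 5*-1=-5 -> [0, 0, 2, -4, -5] (max |s|=5)
Stage 4 (CLIP -17 15): clip(0,-17,15)=0, clip(0,-17,15)=0, clip(2,-17,15)=2, clip(-4,-17,15)=-4, clip(-5,-17,15)=-5 -> [0, 0, 2, -4, -5] (max |s|=5)
Overall max amplitude: 6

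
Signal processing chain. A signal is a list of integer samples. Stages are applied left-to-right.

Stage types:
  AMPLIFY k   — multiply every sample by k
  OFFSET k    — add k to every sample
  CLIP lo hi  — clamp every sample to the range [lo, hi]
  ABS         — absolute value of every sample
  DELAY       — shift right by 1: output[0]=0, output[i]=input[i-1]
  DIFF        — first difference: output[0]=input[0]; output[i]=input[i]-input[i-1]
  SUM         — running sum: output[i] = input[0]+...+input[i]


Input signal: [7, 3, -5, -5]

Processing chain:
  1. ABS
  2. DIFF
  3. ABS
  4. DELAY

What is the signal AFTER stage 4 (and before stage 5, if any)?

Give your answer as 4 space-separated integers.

Input: [7, 3, -5, -5]
Stage 1 (ABS): |7|=7, |3|=3, |-5|=5, |-5|=5 -> [7, 3, 5, 5]
Stage 2 (DIFF): s[0]=7, 3-7=-4, 5-3=2, 5-5=0 -> [7, -4, 2, 0]
Stage 3 (ABS): |7|=7, |-4|=4, |2|=2, |0|=0 -> [7, 4, 2, 0]
Stage 4 (DELAY): [0, 7, 4, 2] = [0, 7, 4, 2] -> [0, 7, 4, 2]

Answer: 0 7 4 2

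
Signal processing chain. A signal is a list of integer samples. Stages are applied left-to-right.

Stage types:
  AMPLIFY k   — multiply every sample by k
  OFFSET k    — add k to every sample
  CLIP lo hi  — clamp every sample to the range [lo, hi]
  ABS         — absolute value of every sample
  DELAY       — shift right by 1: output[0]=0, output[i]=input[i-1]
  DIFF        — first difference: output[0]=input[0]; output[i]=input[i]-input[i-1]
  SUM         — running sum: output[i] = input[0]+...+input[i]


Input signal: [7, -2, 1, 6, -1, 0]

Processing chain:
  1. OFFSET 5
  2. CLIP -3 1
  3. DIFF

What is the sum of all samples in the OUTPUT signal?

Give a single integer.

Answer: 1

Derivation:
Input: [7, -2, 1, 6, -1, 0]
Stage 1 (OFFSET 5): 7+5=12, -2+5=3, 1+5=6, 6+5=11, -1+5=4, 0+5=5 -> [12, 3, 6, 11, 4, 5]
Stage 2 (CLIP -3 1): clip(12,-3,1)=1, clip(3,-3,1)=1, clip(6,-3,1)=1, clip(11,-3,1)=1, clip(4,-3,1)=1, clip(5,-3,1)=1 -> [1, 1, 1, 1, 1, 1]
Stage 3 (DIFF): s[0]=1, 1-1=0, 1-1=0, 1-1=0, 1-1=0, 1-1=0 -> [1, 0, 0, 0, 0, 0]
Output sum: 1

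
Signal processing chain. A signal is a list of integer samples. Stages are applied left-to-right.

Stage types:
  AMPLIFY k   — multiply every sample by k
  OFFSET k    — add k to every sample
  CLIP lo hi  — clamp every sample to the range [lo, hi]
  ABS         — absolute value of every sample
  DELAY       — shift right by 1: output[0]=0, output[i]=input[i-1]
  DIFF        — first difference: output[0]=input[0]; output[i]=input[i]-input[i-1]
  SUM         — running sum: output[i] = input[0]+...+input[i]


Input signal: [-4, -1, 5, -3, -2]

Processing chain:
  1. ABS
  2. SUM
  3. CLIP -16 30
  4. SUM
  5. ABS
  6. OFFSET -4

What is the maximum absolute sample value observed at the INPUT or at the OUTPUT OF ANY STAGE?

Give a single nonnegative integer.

Answer: 47

Derivation:
Input: [-4, -1, 5, -3, -2] (max |s|=5)
Stage 1 (ABS): |-4|=4, |-1|=1, |5|=5, |-3|=3, |-2|=2 -> [4, 1, 5, 3, 2] (max |s|=5)
Stage 2 (SUM): sum[0..0]=4, sum[0..1]=5, sum[0..2]=10, sum[0..3]=13, sum[0..4]=15 -> [4, 5, 10, 13, 15] (max |s|=15)
Stage 3 (CLIP -16 30): clip(4,-16,30)=4, clip(5,-16,30)=5, clip(10,-16,30)=10, clip(13,-16,30)=13, clip(15,-16,30)=15 -> [4, 5, 10, 13, 15] (max |s|=15)
Stage 4 (SUM): sum[0..0]=4, sum[0..1]=9, sum[0..2]=19, sum[0..3]=32, sum[0..4]=47 -> [4, 9, 19, 32, 47] (max |s|=47)
Stage 5 (ABS): |4|=4, |9|=9, |19|=19, |32|=32, |47|=47 -> [4, 9, 19, 32, 47] (max |s|=47)
Stage 6 (OFFSET -4): 4+-4=0, 9+-4=5, 19+-4=15, 32+-4=28, 47+-4=43 -> [0, 5, 15, 28, 43] (max |s|=43)
Overall max amplitude: 47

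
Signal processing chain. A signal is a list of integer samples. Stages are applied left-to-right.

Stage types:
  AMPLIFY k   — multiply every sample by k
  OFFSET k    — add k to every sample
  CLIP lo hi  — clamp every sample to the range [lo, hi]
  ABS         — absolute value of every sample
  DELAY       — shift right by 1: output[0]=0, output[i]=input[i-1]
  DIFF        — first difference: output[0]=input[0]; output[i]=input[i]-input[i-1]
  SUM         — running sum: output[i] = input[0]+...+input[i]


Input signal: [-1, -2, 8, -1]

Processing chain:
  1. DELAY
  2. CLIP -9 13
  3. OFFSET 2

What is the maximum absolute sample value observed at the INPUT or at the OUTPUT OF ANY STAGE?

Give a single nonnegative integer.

Answer: 10

Derivation:
Input: [-1, -2, 8, -1] (max |s|=8)
Stage 1 (DELAY): [0, -1, -2, 8] = [0, -1, -2, 8] -> [0, -1, -2, 8] (max |s|=8)
Stage 2 (CLIP -9 13): clip(0,-9,13)=0, clip(-1,-9,13)=-1, clip(-2,-9,13)=-2, clip(8,-9,13)=8 -> [0, -1, -2, 8] (max |s|=8)
Stage 3 (OFFSET 2): 0+2=2, -1+2=1, -2+2=0, 8+2=10 -> [2, 1, 0, 10] (max |s|=10)
Overall max amplitude: 10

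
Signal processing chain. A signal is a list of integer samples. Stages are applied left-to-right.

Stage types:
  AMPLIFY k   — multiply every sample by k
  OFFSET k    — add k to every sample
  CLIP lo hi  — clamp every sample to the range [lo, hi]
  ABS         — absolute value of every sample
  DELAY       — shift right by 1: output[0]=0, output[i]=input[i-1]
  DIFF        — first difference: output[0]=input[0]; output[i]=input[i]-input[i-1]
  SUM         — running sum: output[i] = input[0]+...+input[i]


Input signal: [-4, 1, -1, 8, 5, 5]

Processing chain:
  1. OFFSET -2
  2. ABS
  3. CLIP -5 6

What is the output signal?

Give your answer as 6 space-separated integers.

Input: [-4, 1, -1, 8, 5, 5]
Stage 1 (OFFSET -2): -4+-2=-6, 1+-2=-1, -1+-2=-3, 8+-2=6, 5+-2=3, 5+-2=3 -> [-6, -1, -3, 6, 3, 3]
Stage 2 (ABS): |-6|=6, |-1|=1, |-3|=3, |6|=6, |3|=3, |3|=3 -> [6, 1, 3, 6, 3, 3]
Stage 3 (CLIP -5 6): clip(6,-5,6)=6, clip(1,-5,6)=1, clip(3,-5,6)=3, clip(6,-5,6)=6, clip(3,-5,6)=3, clip(3,-5,6)=3 -> [6, 1, 3, 6, 3, 3]

Answer: 6 1 3 6 3 3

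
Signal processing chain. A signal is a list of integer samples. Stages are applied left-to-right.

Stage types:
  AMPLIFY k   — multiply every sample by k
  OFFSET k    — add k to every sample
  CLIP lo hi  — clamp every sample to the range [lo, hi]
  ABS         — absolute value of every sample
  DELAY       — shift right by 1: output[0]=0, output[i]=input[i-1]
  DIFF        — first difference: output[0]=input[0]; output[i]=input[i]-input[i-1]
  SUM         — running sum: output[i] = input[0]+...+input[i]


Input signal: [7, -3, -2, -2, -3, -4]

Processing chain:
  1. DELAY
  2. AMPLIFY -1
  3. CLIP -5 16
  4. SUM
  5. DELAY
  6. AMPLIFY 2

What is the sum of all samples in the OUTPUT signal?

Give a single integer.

Answer: -10

Derivation:
Input: [7, -3, -2, -2, -3, -4]
Stage 1 (DELAY): [0, 7, -3, -2, -2, -3] = [0, 7, -3, -2, -2, -3] -> [0, 7, -3, -2, -2, -3]
Stage 2 (AMPLIFY -1): 0*-1=0, 7*-1=-7, -3*-1=3, -2*-1=2, -2*-1=2, -3*-1=3 -> [0, -7, 3, 2, 2, 3]
Stage 3 (CLIP -5 16): clip(0,-5,16)=0, clip(-7,-5,16)=-5, clip(3,-5,16)=3, clip(2,-5,16)=2, clip(2,-5,16)=2, clip(3,-5,16)=3 -> [0, -5, 3, 2, 2, 3]
Stage 4 (SUM): sum[0..0]=0, sum[0..1]=-5, sum[0..2]=-2, sum[0..3]=0, sum[0..4]=2, sum[0..5]=5 -> [0, -5, -2, 0, 2, 5]
Stage 5 (DELAY): [0, 0, -5, -2, 0, 2] = [0, 0, -5, -2, 0, 2] -> [0, 0, -5, -2, 0, 2]
Stage 6 (AMPLIFY 2): 0*2=0, 0*2=0, -5*2=-10, -2*2=-4, 0*2=0, 2*2=4 -> [0, 0, -10, -4, 0, 4]
Output sum: -10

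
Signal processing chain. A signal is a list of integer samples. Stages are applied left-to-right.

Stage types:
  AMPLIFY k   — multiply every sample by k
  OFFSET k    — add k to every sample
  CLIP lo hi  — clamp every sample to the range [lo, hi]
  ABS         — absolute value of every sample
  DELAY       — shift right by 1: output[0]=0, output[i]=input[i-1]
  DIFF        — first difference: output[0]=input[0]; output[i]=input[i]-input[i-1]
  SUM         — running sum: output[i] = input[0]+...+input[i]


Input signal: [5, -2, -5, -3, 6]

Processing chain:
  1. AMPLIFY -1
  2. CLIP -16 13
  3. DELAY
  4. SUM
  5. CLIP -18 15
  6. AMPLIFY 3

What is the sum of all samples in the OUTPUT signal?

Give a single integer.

Answer: -3

Derivation:
Input: [5, -2, -5, -3, 6]
Stage 1 (AMPLIFY -1): 5*-1=-5, -2*-1=2, -5*-1=5, -3*-1=3, 6*-1=-6 -> [-5, 2, 5, 3, -6]
Stage 2 (CLIP -16 13): clip(-5,-16,13)=-5, clip(2,-16,13)=2, clip(5,-16,13)=5, clip(3,-16,13)=3, clip(-6,-16,13)=-6 -> [-5, 2, 5, 3, -6]
Stage 3 (DELAY): [0, -5, 2, 5, 3] = [0, -5, 2, 5, 3] -> [0, -5, 2, 5, 3]
Stage 4 (SUM): sum[0..0]=0, sum[0..1]=-5, sum[0..2]=-3, sum[0..3]=2, sum[0..4]=5 -> [0, -5, -3, 2, 5]
Stage 5 (CLIP -18 15): clip(0,-18,15)=0, clip(-5,-18,15)=-5, clip(-3,-18,15)=-3, clip(2,-18,15)=2, clip(5,-18,15)=5 -> [0, -5, -3, 2, 5]
Stage 6 (AMPLIFY 3): 0*3=0, -5*3=-15, -3*3=-9, 2*3=6, 5*3=15 -> [0, -15, -9, 6, 15]
Output sum: -3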